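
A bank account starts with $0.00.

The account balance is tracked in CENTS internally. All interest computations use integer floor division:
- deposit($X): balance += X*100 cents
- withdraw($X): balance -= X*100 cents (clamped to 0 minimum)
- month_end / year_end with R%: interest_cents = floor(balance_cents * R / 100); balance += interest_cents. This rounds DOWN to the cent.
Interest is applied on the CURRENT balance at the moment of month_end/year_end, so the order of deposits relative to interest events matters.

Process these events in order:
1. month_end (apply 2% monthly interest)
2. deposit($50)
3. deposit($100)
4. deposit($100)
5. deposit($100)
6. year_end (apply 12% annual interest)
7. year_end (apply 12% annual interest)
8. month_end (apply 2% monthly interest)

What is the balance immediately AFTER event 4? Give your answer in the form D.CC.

After 1 (month_end (apply 2% monthly interest)): balance=$0.00 total_interest=$0.00
After 2 (deposit($50)): balance=$50.00 total_interest=$0.00
After 3 (deposit($100)): balance=$150.00 total_interest=$0.00
After 4 (deposit($100)): balance=$250.00 total_interest=$0.00

Answer: 250.00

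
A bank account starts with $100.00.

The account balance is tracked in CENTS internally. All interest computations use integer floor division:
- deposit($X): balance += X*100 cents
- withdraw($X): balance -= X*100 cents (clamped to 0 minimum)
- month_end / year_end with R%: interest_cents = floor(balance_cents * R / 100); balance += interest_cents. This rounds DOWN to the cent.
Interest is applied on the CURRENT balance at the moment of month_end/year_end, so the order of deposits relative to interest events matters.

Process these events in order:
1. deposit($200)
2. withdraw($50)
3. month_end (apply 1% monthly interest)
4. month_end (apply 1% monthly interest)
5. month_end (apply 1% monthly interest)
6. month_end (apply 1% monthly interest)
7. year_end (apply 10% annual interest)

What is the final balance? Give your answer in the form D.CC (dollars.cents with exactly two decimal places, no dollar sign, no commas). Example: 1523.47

After 1 (deposit($200)): balance=$300.00 total_interest=$0.00
After 2 (withdraw($50)): balance=$250.00 total_interest=$0.00
After 3 (month_end (apply 1% monthly interest)): balance=$252.50 total_interest=$2.50
After 4 (month_end (apply 1% monthly interest)): balance=$255.02 total_interest=$5.02
After 5 (month_end (apply 1% monthly interest)): balance=$257.57 total_interest=$7.57
After 6 (month_end (apply 1% monthly interest)): balance=$260.14 total_interest=$10.14
After 7 (year_end (apply 10% annual interest)): balance=$286.15 total_interest=$36.15

Answer: 286.15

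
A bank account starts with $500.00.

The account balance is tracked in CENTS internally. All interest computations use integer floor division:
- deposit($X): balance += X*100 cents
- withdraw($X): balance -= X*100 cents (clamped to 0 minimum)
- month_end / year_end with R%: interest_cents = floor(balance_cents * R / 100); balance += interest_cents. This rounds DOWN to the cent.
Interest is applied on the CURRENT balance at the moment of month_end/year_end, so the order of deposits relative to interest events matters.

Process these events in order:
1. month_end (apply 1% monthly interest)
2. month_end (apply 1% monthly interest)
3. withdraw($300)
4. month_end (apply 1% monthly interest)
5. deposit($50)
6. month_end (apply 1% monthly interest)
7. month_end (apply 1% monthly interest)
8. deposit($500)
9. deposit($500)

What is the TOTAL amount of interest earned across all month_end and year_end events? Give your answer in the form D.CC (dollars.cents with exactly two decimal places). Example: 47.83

Answer: 17.41

Derivation:
After 1 (month_end (apply 1% monthly interest)): balance=$505.00 total_interest=$5.00
After 2 (month_end (apply 1% monthly interest)): balance=$510.05 total_interest=$10.05
After 3 (withdraw($300)): balance=$210.05 total_interest=$10.05
After 4 (month_end (apply 1% monthly interest)): balance=$212.15 total_interest=$12.15
After 5 (deposit($50)): balance=$262.15 total_interest=$12.15
After 6 (month_end (apply 1% monthly interest)): balance=$264.77 total_interest=$14.77
After 7 (month_end (apply 1% monthly interest)): balance=$267.41 total_interest=$17.41
After 8 (deposit($500)): balance=$767.41 total_interest=$17.41
After 9 (deposit($500)): balance=$1267.41 total_interest=$17.41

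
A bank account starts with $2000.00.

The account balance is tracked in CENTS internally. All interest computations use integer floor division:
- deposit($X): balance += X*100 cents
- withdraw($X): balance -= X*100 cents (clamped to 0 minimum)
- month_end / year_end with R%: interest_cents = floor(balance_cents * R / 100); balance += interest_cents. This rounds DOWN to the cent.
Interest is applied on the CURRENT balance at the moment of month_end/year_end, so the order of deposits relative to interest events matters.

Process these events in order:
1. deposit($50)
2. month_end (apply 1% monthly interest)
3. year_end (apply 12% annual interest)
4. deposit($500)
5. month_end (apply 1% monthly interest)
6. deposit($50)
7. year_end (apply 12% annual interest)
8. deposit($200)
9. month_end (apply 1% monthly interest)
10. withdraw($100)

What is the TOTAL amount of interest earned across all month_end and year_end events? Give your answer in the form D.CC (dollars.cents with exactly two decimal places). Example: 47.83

After 1 (deposit($50)): balance=$2050.00 total_interest=$0.00
After 2 (month_end (apply 1% monthly interest)): balance=$2070.50 total_interest=$20.50
After 3 (year_end (apply 12% annual interest)): balance=$2318.96 total_interest=$268.96
After 4 (deposit($500)): balance=$2818.96 total_interest=$268.96
After 5 (month_end (apply 1% monthly interest)): balance=$2847.14 total_interest=$297.14
After 6 (deposit($50)): balance=$2897.14 total_interest=$297.14
After 7 (year_end (apply 12% annual interest)): balance=$3244.79 total_interest=$644.79
After 8 (deposit($200)): balance=$3444.79 total_interest=$644.79
After 9 (month_end (apply 1% monthly interest)): balance=$3479.23 total_interest=$679.23
After 10 (withdraw($100)): balance=$3379.23 total_interest=$679.23

Answer: 679.23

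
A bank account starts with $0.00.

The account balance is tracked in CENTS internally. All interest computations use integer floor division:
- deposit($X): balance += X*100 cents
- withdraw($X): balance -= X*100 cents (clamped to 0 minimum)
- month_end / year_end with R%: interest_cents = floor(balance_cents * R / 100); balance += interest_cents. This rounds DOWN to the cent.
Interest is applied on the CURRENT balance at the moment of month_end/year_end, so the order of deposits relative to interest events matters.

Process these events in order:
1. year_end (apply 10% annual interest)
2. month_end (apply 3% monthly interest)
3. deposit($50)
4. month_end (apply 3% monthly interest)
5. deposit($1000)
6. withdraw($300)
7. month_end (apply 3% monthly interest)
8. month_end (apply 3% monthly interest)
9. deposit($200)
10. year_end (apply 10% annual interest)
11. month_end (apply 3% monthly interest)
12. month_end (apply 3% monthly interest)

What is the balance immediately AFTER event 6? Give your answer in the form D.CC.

After 1 (year_end (apply 10% annual interest)): balance=$0.00 total_interest=$0.00
After 2 (month_end (apply 3% monthly interest)): balance=$0.00 total_interest=$0.00
After 3 (deposit($50)): balance=$50.00 total_interest=$0.00
After 4 (month_end (apply 3% monthly interest)): balance=$51.50 total_interest=$1.50
After 5 (deposit($1000)): balance=$1051.50 total_interest=$1.50
After 6 (withdraw($300)): balance=$751.50 total_interest=$1.50

Answer: 751.50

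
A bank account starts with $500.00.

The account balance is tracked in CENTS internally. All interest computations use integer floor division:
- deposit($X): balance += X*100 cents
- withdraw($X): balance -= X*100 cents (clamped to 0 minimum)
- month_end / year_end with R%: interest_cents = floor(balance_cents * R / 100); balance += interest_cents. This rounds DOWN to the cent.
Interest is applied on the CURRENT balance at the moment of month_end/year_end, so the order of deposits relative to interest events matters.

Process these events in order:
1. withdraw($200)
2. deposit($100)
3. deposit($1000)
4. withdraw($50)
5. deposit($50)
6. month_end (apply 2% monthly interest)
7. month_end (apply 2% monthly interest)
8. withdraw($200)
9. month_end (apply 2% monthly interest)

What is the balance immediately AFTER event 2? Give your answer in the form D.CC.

After 1 (withdraw($200)): balance=$300.00 total_interest=$0.00
After 2 (deposit($100)): balance=$400.00 total_interest=$0.00

Answer: 400.00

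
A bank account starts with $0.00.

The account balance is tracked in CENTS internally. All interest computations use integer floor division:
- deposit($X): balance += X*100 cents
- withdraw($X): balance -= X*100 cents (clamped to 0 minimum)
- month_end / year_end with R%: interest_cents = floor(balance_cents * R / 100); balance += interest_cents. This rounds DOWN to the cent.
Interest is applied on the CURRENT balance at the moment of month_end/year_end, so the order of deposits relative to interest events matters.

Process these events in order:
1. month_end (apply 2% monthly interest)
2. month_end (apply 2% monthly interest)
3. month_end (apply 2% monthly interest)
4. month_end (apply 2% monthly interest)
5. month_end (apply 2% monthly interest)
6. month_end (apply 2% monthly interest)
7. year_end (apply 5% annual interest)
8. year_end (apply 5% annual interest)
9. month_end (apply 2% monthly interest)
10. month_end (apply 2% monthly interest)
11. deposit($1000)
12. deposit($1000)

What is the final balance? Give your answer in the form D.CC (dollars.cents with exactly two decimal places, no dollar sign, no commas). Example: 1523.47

Answer: 2000.00

Derivation:
After 1 (month_end (apply 2% monthly interest)): balance=$0.00 total_interest=$0.00
After 2 (month_end (apply 2% monthly interest)): balance=$0.00 total_interest=$0.00
After 3 (month_end (apply 2% monthly interest)): balance=$0.00 total_interest=$0.00
After 4 (month_end (apply 2% monthly interest)): balance=$0.00 total_interest=$0.00
After 5 (month_end (apply 2% monthly interest)): balance=$0.00 total_interest=$0.00
After 6 (month_end (apply 2% monthly interest)): balance=$0.00 total_interest=$0.00
After 7 (year_end (apply 5% annual interest)): balance=$0.00 total_interest=$0.00
After 8 (year_end (apply 5% annual interest)): balance=$0.00 total_interest=$0.00
After 9 (month_end (apply 2% monthly interest)): balance=$0.00 total_interest=$0.00
After 10 (month_end (apply 2% monthly interest)): balance=$0.00 total_interest=$0.00
After 11 (deposit($1000)): balance=$1000.00 total_interest=$0.00
After 12 (deposit($1000)): balance=$2000.00 total_interest=$0.00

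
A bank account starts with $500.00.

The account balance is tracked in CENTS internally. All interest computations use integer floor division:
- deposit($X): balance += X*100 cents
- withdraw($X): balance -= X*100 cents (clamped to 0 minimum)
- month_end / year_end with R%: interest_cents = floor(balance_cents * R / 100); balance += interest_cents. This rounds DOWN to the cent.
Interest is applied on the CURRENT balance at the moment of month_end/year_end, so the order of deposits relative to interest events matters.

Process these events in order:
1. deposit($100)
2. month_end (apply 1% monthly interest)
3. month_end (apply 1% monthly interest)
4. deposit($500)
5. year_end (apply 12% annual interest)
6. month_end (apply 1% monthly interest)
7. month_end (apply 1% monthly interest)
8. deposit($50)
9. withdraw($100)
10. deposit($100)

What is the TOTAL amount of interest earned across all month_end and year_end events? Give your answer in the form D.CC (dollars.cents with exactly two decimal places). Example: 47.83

Answer: 170.52

Derivation:
After 1 (deposit($100)): balance=$600.00 total_interest=$0.00
After 2 (month_end (apply 1% monthly interest)): balance=$606.00 total_interest=$6.00
After 3 (month_end (apply 1% monthly interest)): balance=$612.06 total_interest=$12.06
After 4 (deposit($500)): balance=$1112.06 total_interest=$12.06
After 5 (year_end (apply 12% annual interest)): balance=$1245.50 total_interest=$145.50
After 6 (month_end (apply 1% monthly interest)): balance=$1257.95 total_interest=$157.95
After 7 (month_end (apply 1% monthly interest)): balance=$1270.52 total_interest=$170.52
After 8 (deposit($50)): balance=$1320.52 total_interest=$170.52
After 9 (withdraw($100)): balance=$1220.52 total_interest=$170.52
After 10 (deposit($100)): balance=$1320.52 total_interest=$170.52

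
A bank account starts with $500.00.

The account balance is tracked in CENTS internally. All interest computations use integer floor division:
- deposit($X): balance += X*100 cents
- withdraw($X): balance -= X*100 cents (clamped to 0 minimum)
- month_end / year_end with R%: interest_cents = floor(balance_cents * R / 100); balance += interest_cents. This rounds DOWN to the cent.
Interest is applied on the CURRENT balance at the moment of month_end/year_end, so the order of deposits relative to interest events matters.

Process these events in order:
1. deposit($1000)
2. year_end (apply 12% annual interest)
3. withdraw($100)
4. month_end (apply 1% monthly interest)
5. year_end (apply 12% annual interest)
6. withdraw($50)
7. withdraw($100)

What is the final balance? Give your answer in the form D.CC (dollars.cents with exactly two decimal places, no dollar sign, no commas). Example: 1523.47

After 1 (deposit($1000)): balance=$1500.00 total_interest=$0.00
After 2 (year_end (apply 12% annual interest)): balance=$1680.00 total_interest=$180.00
After 3 (withdraw($100)): balance=$1580.00 total_interest=$180.00
After 4 (month_end (apply 1% monthly interest)): balance=$1595.80 total_interest=$195.80
After 5 (year_end (apply 12% annual interest)): balance=$1787.29 total_interest=$387.29
After 6 (withdraw($50)): balance=$1737.29 total_interest=$387.29
After 7 (withdraw($100)): balance=$1637.29 total_interest=$387.29

Answer: 1637.29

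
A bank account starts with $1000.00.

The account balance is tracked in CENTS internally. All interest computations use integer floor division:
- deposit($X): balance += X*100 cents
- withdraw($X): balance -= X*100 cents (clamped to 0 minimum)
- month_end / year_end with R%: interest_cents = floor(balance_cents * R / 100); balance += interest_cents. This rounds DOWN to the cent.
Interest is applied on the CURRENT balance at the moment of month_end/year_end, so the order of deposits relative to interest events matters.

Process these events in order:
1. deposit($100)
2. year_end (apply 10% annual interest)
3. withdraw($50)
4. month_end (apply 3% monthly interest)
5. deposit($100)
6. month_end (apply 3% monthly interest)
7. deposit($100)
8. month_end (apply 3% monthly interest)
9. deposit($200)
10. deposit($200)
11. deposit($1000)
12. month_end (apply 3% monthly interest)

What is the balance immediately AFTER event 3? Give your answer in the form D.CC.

Answer: 1160.00

Derivation:
After 1 (deposit($100)): balance=$1100.00 total_interest=$0.00
After 2 (year_end (apply 10% annual interest)): balance=$1210.00 total_interest=$110.00
After 3 (withdraw($50)): balance=$1160.00 total_interest=$110.00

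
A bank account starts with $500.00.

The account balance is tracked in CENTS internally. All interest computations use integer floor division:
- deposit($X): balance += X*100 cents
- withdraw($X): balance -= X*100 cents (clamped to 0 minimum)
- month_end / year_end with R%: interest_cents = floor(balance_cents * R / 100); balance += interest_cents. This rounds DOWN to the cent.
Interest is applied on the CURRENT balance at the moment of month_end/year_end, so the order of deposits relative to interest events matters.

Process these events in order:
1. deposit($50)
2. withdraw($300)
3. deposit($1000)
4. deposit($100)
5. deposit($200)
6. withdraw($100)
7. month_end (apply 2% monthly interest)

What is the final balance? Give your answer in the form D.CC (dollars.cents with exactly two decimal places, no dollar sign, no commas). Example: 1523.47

Answer: 1479.00

Derivation:
After 1 (deposit($50)): balance=$550.00 total_interest=$0.00
After 2 (withdraw($300)): balance=$250.00 total_interest=$0.00
After 3 (deposit($1000)): balance=$1250.00 total_interest=$0.00
After 4 (deposit($100)): balance=$1350.00 total_interest=$0.00
After 5 (deposit($200)): balance=$1550.00 total_interest=$0.00
After 6 (withdraw($100)): balance=$1450.00 total_interest=$0.00
After 7 (month_end (apply 2% monthly interest)): balance=$1479.00 total_interest=$29.00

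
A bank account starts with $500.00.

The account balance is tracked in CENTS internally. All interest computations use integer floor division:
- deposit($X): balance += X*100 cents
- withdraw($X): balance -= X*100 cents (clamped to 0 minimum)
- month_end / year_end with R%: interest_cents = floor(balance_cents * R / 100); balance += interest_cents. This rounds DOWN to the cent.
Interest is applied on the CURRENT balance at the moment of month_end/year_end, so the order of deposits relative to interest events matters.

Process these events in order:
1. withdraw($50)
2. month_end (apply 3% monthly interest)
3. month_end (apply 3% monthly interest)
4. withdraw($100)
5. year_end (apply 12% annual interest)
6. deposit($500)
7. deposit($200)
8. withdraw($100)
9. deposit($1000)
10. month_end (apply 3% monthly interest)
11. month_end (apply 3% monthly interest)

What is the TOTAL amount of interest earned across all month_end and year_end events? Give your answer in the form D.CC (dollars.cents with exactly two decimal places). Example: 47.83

After 1 (withdraw($50)): balance=$450.00 total_interest=$0.00
After 2 (month_end (apply 3% monthly interest)): balance=$463.50 total_interest=$13.50
After 3 (month_end (apply 3% monthly interest)): balance=$477.40 total_interest=$27.40
After 4 (withdraw($100)): balance=$377.40 total_interest=$27.40
After 5 (year_end (apply 12% annual interest)): balance=$422.68 total_interest=$72.68
After 6 (deposit($500)): balance=$922.68 total_interest=$72.68
After 7 (deposit($200)): balance=$1122.68 total_interest=$72.68
After 8 (withdraw($100)): balance=$1022.68 total_interest=$72.68
After 9 (deposit($1000)): balance=$2022.68 total_interest=$72.68
After 10 (month_end (apply 3% monthly interest)): balance=$2083.36 total_interest=$133.36
After 11 (month_end (apply 3% monthly interest)): balance=$2145.86 total_interest=$195.86

Answer: 195.86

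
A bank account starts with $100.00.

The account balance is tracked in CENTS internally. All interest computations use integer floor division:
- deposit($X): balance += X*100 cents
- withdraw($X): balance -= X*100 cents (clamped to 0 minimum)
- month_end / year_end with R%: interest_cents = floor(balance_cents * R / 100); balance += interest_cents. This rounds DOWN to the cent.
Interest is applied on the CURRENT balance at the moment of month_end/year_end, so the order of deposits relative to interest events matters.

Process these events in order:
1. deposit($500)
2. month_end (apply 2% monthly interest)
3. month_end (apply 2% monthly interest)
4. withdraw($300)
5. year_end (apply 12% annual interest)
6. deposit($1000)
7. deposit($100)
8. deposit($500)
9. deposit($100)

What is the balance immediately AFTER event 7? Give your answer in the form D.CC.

Answer: 1463.14

Derivation:
After 1 (deposit($500)): balance=$600.00 total_interest=$0.00
After 2 (month_end (apply 2% monthly interest)): balance=$612.00 total_interest=$12.00
After 3 (month_end (apply 2% monthly interest)): balance=$624.24 total_interest=$24.24
After 4 (withdraw($300)): balance=$324.24 total_interest=$24.24
After 5 (year_end (apply 12% annual interest)): balance=$363.14 total_interest=$63.14
After 6 (deposit($1000)): balance=$1363.14 total_interest=$63.14
After 7 (deposit($100)): balance=$1463.14 total_interest=$63.14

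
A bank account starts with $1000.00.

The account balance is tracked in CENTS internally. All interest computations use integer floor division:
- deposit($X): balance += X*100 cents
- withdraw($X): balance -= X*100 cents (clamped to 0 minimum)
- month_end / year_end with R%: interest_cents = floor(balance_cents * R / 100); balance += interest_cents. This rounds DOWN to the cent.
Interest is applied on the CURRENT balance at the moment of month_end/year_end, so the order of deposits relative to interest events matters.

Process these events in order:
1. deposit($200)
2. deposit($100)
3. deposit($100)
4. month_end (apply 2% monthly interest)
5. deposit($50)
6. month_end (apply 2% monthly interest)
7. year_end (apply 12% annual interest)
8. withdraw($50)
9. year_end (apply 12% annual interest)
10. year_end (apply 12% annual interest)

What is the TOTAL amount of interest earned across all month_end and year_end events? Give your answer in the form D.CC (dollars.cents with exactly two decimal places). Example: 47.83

After 1 (deposit($200)): balance=$1200.00 total_interest=$0.00
After 2 (deposit($100)): balance=$1300.00 total_interest=$0.00
After 3 (deposit($100)): balance=$1400.00 total_interest=$0.00
After 4 (month_end (apply 2% monthly interest)): balance=$1428.00 total_interest=$28.00
After 5 (deposit($50)): balance=$1478.00 total_interest=$28.00
After 6 (month_end (apply 2% monthly interest)): balance=$1507.56 total_interest=$57.56
After 7 (year_end (apply 12% annual interest)): balance=$1688.46 total_interest=$238.46
After 8 (withdraw($50)): balance=$1638.46 total_interest=$238.46
After 9 (year_end (apply 12% annual interest)): balance=$1835.07 total_interest=$435.07
After 10 (year_end (apply 12% annual interest)): balance=$2055.27 total_interest=$655.27

Answer: 655.27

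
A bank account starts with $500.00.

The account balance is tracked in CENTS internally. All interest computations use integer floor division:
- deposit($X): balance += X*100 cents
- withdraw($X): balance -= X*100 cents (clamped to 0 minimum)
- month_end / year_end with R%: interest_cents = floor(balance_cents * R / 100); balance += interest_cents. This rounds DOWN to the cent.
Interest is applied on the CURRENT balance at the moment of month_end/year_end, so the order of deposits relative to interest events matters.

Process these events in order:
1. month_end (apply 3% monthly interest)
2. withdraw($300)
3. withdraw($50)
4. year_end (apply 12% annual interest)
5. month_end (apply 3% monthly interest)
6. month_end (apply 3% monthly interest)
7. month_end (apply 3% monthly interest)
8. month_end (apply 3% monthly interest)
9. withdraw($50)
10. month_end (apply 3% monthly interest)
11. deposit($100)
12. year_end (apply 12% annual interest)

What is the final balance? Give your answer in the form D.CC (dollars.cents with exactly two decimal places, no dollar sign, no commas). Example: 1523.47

Answer: 294.23

Derivation:
After 1 (month_end (apply 3% monthly interest)): balance=$515.00 total_interest=$15.00
After 2 (withdraw($300)): balance=$215.00 total_interest=$15.00
After 3 (withdraw($50)): balance=$165.00 total_interest=$15.00
After 4 (year_end (apply 12% annual interest)): balance=$184.80 total_interest=$34.80
After 5 (month_end (apply 3% monthly interest)): balance=$190.34 total_interest=$40.34
After 6 (month_end (apply 3% monthly interest)): balance=$196.05 total_interest=$46.05
After 7 (month_end (apply 3% monthly interest)): balance=$201.93 total_interest=$51.93
After 8 (month_end (apply 3% monthly interest)): balance=$207.98 total_interest=$57.98
After 9 (withdraw($50)): balance=$157.98 total_interest=$57.98
After 10 (month_end (apply 3% monthly interest)): balance=$162.71 total_interest=$62.71
After 11 (deposit($100)): balance=$262.71 total_interest=$62.71
After 12 (year_end (apply 12% annual interest)): balance=$294.23 total_interest=$94.23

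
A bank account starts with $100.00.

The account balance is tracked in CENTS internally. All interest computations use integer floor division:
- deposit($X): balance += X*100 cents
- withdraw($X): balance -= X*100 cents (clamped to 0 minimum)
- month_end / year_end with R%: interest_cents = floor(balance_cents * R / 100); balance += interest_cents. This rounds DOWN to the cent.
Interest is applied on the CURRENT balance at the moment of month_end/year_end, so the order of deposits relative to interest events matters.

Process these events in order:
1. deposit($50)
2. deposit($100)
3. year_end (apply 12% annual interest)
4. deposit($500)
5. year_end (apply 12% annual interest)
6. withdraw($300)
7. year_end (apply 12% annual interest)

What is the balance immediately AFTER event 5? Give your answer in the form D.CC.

After 1 (deposit($50)): balance=$150.00 total_interest=$0.00
After 2 (deposit($100)): balance=$250.00 total_interest=$0.00
After 3 (year_end (apply 12% annual interest)): balance=$280.00 total_interest=$30.00
After 4 (deposit($500)): balance=$780.00 total_interest=$30.00
After 5 (year_end (apply 12% annual interest)): balance=$873.60 total_interest=$123.60

Answer: 873.60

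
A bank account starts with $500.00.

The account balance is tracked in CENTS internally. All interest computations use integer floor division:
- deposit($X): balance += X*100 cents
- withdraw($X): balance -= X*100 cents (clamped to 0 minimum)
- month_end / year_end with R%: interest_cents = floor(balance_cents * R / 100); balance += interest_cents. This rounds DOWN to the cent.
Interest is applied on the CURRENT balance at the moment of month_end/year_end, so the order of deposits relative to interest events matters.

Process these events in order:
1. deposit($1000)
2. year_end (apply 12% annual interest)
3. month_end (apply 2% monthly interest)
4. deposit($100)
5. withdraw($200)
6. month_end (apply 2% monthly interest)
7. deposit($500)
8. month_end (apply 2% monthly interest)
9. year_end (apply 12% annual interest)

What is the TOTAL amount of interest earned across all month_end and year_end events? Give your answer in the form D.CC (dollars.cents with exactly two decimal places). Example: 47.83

Answer: 551.43

Derivation:
After 1 (deposit($1000)): balance=$1500.00 total_interest=$0.00
After 2 (year_end (apply 12% annual interest)): balance=$1680.00 total_interest=$180.00
After 3 (month_end (apply 2% monthly interest)): balance=$1713.60 total_interest=$213.60
After 4 (deposit($100)): balance=$1813.60 total_interest=$213.60
After 5 (withdraw($200)): balance=$1613.60 total_interest=$213.60
After 6 (month_end (apply 2% monthly interest)): balance=$1645.87 total_interest=$245.87
After 7 (deposit($500)): balance=$2145.87 total_interest=$245.87
After 8 (month_end (apply 2% monthly interest)): balance=$2188.78 total_interest=$288.78
After 9 (year_end (apply 12% annual interest)): balance=$2451.43 total_interest=$551.43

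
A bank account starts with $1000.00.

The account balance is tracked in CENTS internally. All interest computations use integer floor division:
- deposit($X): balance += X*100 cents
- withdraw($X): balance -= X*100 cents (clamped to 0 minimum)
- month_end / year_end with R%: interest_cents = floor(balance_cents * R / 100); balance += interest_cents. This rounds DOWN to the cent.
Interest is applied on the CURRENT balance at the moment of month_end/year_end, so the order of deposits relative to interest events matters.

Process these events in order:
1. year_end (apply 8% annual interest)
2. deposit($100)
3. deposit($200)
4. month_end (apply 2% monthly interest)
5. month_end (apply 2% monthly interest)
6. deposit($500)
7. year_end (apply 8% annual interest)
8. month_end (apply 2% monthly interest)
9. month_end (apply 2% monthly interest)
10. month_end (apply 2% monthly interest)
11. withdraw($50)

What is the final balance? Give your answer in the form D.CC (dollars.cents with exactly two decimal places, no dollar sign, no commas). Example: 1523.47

Answer: 2168.56

Derivation:
After 1 (year_end (apply 8% annual interest)): balance=$1080.00 total_interest=$80.00
After 2 (deposit($100)): balance=$1180.00 total_interest=$80.00
After 3 (deposit($200)): balance=$1380.00 total_interest=$80.00
After 4 (month_end (apply 2% monthly interest)): balance=$1407.60 total_interest=$107.60
After 5 (month_end (apply 2% monthly interest)): balance=$1435.75 total_interest=$135.75
After 6 (deposit($500)): balance=$1935.75 total_interest=$135.75
After 7 (year_end (apply 8% annual interest)): balance=$2090.61 total_interest=$290.61
After 8 (month_end (apply 2% monthly interest)): balance=$2132.42 total_interest=$332.42
After 9 (month_end (apply 2% monthly interest)): balance=$2175.06 total_interest=$375.06
After 10 (month_end (apply 2% monthly interest)): balance=$2218.56 total_interest=$418.56
After 11 (withdraw($50)): balance=$2168.56 total_interest=$418.56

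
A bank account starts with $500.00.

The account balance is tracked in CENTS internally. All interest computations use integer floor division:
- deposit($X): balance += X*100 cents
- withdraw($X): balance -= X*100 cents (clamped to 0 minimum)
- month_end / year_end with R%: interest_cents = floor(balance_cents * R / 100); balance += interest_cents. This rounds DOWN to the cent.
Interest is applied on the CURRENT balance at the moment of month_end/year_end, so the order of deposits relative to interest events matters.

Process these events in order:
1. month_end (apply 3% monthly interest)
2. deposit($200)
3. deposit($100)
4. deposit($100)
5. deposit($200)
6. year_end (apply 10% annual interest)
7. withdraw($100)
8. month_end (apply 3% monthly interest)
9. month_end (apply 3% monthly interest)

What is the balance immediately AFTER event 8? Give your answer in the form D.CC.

Answer: 1160.29

Derivation:
After 1 (month_end (apply 3% monthly interest)): balance=$515.00 total_interest=$15.00
After 2 (deposit($200)): balance=$715.00 total_interest=$15.00
After 3 (deposit($100)): balance=$815.00 total_interest=$15.00
After 4 (deposit($100)): balance=$915.00 total_interest=$15.00
After 5 (deposit($200)): balance=$1115.00 total_interest=$15.00
After 6 (year_end (apply 10% annual interest)): balance=$1226.50 total_interest=$126.50
After 7 (withdraw($100)): balance=$1126.50 total_interest=$126.50
After 8 (month_end (apply 3% monthly interest)): balance=$1160.29 total_interest=$160.29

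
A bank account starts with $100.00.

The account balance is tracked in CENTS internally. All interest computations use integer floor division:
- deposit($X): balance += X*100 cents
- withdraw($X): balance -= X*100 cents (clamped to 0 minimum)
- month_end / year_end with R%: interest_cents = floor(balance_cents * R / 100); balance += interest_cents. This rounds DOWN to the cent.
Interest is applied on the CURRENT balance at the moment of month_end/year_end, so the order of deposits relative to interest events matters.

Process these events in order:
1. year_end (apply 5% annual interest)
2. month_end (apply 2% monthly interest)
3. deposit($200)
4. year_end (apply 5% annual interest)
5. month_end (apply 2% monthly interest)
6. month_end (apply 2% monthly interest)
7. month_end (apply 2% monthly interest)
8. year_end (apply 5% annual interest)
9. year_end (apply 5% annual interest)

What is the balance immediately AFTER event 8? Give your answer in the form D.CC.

After 1 (year_end (apply 5% annual interest)): balance=$105.00 total_interest=$5.00
After 2 (month_end (apply 2% monthly interest)): balance=$107.10 total_interest=$7.10
After 3 (deposit($200)): balance=$307.10 total_interest=$7.10
After 4 (year_end (apply 5% annual interest)): balance=$322.45 total_interest=$22.45
After 5 (month_end (apply 2% monthly interest)): balance=$328.89 total_interest=$28.89
After 6 (month_end (apply 2% monthly interest)): balance=$335.46 total_interest=$35.46
After 7 (month_end (apply 2% monthly interest)): balance=$342.16 total_interest=$42.16
After 8 (year_end (apply 5% annual interest)): balance=$359.26 total_interest=$59.26

Answer: 359.26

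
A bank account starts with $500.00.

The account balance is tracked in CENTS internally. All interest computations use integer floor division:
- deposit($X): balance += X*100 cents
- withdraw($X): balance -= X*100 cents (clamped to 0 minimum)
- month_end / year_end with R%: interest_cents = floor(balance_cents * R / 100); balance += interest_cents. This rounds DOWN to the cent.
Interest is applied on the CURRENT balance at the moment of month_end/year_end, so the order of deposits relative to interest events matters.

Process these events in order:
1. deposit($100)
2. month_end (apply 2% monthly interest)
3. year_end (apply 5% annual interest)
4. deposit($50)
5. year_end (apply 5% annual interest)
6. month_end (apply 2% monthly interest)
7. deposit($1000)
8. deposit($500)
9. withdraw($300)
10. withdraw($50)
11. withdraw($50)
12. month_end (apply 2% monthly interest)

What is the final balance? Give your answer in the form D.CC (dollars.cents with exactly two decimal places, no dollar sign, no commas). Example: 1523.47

Answer: 1878.60

Derivation:
After 1 (deposit($100)): balance=$600.00 total_interest=$0.00
After 2 (month_end (apply 2% monthly interest)): balance=$612.00 total_interest=$12.00
After 3 (year_end (apply 5% annual interest)): balance=$642.60 total_interest=$42.60
After 4 (deposit($50)): balance=$692.60 total_interest=$42.60
After 5 (year_end (apply 5% annual interest)): balance=$727.23 total_interest=$77.23
After 6 (month_end (apply 2% monthly interest)): balance=$741.77 total_interest=$91.77
After 7 (deposit($1000)): balance=$1741.77 total_interest=$91.77
After 8 (deposit($500)): balance=$2241.77 total_interest=$91.77
After 9 (withdraw($300)): balance=$1941.77 total_interest=$91.77
After 10 (withdraw($50)): balance=$1891.77 total_interest=$91.77
After 11 (withdraw($50)): balance=$1841.77 total_interest=$91.77
After 12 (month_end (apply 2% monthly interest)): balance=$1878.60 total_interest=$128.60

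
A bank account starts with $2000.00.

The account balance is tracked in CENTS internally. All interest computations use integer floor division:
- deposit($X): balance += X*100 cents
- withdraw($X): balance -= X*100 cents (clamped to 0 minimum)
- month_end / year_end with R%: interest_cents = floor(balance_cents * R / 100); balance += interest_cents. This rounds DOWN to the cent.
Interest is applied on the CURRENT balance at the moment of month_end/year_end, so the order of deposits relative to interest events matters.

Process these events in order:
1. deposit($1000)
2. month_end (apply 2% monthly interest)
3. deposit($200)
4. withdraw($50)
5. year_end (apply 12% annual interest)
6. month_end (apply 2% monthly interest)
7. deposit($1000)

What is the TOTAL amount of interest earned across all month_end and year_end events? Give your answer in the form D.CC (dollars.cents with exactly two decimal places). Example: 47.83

After 1 (deposit($1000)): balance=$3000.00 total_interest=$0.00
After 2 (month_end (apply 2% monthly interest)): balance=$3060.00 total_interest=$60.00
After 3 (deposit($200)): balance=$3260.00 total_interest=$60.00
After 4 (withdraw($50)): balance=$3210.00 total_interest=$60.00
After 5 (year_end (apply 12% annual interest)): balance=$3595.20 total_interest=$445.20
After 6 (month_end (apply 2% monthly interest)): balance=$3667.10 total_interest=$517.10
After 7 (deposit($1000)): balance=$4667.10 total_interest=$517.10

Answer: 517.10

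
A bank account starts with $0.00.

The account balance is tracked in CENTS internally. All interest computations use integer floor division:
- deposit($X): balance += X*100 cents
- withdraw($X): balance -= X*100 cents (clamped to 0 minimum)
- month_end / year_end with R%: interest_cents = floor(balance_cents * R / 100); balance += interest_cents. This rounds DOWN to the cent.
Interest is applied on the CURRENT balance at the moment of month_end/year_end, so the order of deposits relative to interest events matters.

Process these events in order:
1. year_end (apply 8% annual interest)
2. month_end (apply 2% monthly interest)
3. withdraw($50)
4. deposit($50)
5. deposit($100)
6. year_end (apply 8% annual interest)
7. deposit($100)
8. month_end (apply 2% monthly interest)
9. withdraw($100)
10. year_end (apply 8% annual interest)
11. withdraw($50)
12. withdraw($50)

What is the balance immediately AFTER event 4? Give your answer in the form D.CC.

Answer: 50.00

Derivation:
After 1 (year_end (apply 8% annual interest)): balance=$0.00 total_interest=$0.00
After 2 (month_end (apply 2% monthly interest)): balance=$0.00 total_interest=$0.00
After 3 (withdraw($50)): balance=$0.00 total_interest=$0.00
After 4 (deposit($50)): balance=$50.00 total_interest=$0.00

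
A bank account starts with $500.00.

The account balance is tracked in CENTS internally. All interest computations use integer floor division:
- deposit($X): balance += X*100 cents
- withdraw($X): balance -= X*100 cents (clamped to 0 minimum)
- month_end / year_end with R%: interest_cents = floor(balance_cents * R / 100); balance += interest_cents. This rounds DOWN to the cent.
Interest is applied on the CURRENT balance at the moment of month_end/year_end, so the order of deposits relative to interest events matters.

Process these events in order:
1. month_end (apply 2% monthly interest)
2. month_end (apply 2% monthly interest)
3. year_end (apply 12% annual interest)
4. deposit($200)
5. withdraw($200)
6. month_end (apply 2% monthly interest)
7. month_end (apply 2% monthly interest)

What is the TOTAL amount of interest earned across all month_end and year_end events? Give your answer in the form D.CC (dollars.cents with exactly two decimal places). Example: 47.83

After 1 (month_end (apply 2% monthly interest)): balance=$510.00 total_interest=$10.00
After 2 (month_end (apply 2% monthly interest)): balance=$520.20 total_interest=$20.20
After 3 (year_end (apply 12% annual interest)): balance=$582.62 total_interest=$82.62
After 4 (deposit($200)): balance=$782.62 total_interest=$82.62
After 5 (withdraw($200)): balance=$582.62 total_interest=$82.62
After 6 (month_end (apply 2% monthly interest)): balance=$594.27 total_interest=$94.27
After 7 (month_end (apply 2% monthly interest)): balance=$606.15 total_interest=$106.15

Answer: 106.15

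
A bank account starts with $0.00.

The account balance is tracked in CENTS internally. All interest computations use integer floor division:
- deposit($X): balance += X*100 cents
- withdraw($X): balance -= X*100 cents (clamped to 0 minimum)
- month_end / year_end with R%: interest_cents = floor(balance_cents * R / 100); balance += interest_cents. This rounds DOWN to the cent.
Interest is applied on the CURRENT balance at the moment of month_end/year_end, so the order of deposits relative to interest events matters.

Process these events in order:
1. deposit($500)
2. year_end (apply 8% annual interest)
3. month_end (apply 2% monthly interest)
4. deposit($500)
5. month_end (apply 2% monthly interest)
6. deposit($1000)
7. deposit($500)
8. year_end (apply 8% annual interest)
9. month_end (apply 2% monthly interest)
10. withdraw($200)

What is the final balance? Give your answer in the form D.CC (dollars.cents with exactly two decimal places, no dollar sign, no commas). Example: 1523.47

After 1 (deposit($500)): balance=$500.00 total_interest=$0.00
After 2 (year_end (apply 8% annual interest)): balance=$540.00 total_interest=$40.00
After 3 (month_end (apply 2% monthly interest)): balance=$550.80 total_interest=$50.80
After 4 (deposit($500)): balance=$1050.80 total_interest=$50.80
After 5 (month_end (apply 2% monthly interest)): balance=$1071.81 total_interest=$71.81
After 6 (deposit($1000)): balance=$2071.81 total_interest=$71.81
After 7 (deposit($500)): balance=$2571.81 total_interest=$71.81
After 8 (year_end (apply 8% annual interest)): balance=$2777.55 total_interest=$277.55
After 9 (month_end (apply 2% monthly interest)): balance=$2833.10 total_interest=$333.10
After 10 (withdraw($200)): balance=$2633.10 total_interest=$333.10

Answer: 2633.10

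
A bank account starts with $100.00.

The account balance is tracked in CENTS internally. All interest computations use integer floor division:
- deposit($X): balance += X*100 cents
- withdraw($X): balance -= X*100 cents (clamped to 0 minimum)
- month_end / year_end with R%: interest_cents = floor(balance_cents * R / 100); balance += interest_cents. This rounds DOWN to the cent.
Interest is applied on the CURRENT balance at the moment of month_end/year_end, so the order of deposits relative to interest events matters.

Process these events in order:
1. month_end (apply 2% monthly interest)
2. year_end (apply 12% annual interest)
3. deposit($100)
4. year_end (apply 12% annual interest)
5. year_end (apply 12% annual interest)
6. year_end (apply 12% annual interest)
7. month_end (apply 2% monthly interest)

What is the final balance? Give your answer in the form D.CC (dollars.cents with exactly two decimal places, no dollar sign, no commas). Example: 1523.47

After 1 (month_end (apply 2% monthly interest)): balance=$102.00 total_interest=$2.00
After 2 (year_end (apply 12% annual interest)): balance=$114.24 total_interest=$14.24
After 3 (deposit($100)): balance=$214.24 total_interest=$14.24
After 4 (year_end (apply 12% annual interest)): balance=$239.94 total_interest=$39.94
After 5 (year_end (apply 12% annual interest)): balance=$268.73 total_interest=$68.73
After 6 (year_end (apply 12% annual interest)): balance=$300.97 total_interest=$100.97
After 7 (month_end (apply 2% monthly interest)): balance=$306.98 total_interest=$106.98

Answer: 306.98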